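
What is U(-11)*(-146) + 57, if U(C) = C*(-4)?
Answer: -6367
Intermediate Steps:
U(C) = -4*C
U(-11)*(-146) + 57 = -4*(-11)*(-146) + 57 = 44*(-146) + 57 = -6424 + 57 = -6367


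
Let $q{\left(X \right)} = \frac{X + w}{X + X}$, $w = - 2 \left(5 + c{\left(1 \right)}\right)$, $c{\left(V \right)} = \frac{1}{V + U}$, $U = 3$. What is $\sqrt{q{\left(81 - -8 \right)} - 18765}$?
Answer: $\frac{i \sqrt{594536287}}{178} \approx 136.98 i$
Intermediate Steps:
$c{\left(V \right)} = \frac{1}{3 + V}$ ($c{\left(V \right)} = \frac{1}{V + 3} = \frac{1}{3 + V}$)
$w = - \frac{21}{2}$ ($w = - 2 \left(5 + \frac{1}{3 + 1}\right) = - 2 \left(5 + \frac{1}{4}\right) = \left(-2\right) \frac{21}{4} = - \frac{21}{2} \approx -10.5$)
$q{\left(X \right)} = \frac{- \frac{21}{2} + X}{2 X}$ ($q{\left(X \right)} = \frac{X - \frac{21}{2}}{X + X} = \frac{- \frac{21}{2} + X}{2 X}$)
$\sqrt{q{\left(81 - -8 \right)} - 18765} = \sqrt{\frac{-21 + 2 \left(81 - -8\right)}{4 \left(81 - -8\right)} - 18765} = \sqrt{\frac{-21 + 2 \left(81 + 8\right)}{4 \left(81 + 8\right)} - 18765} = \sqrt{\frac{-21 + 2 \cdot 89}{4 \cdot 89} - 18765} = \sqrt{\frac{1}{4} \cdot \frac{1}{89} \left(-21 + 178\right) - 18765} = \sqrt{\frac{1}{4} \cdot \frac{1}{89} \cdot 157 - 18765} = \sqrt{\frac{157}{356} - 18765} = \sqrt{- \frac{6680183}{356}} = \frac{i \sqrt{594536287}}{178}$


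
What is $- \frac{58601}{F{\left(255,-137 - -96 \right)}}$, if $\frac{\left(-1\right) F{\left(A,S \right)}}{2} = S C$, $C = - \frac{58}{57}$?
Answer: $\frac{3340257}{4756} \approx 702.33$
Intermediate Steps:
$C = - \frac{58}{57}$ ($C = \left(-58\right) \frac{1}{57} = - \frac{58}{57} \approx -1.0175$)
$F{\left(A,S \right)} = \frac{116 S}{57}$ ($F{\left(A,S \right)} = - 2 S \left(- \frac{58}{57}\right) = - 2 \left(- \frac{58 S}{57}\right) = \frac{116 S}{57}$)
$- \frac{58601}{F{\left(255,-137 - -96 \right)}} = - \frac{58601}{\frac{116}{57} \left(-137 - -96\right)} = - \frac{58601}{\frac{116}{57} \left(-137 + 96\right)} = - \frac{58601}{\frac{116}{57} \left(-41\right)} = - \frac{58601}{- \frac{4756}{57}} = \left(-58601\right) \left(- \frac{57}{4756}\right) = \frac{3340257}{4756}$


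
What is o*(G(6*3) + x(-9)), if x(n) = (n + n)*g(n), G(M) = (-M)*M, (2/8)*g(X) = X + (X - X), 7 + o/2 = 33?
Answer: 16848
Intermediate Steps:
o = 52 (o = -14 + 2*33 = -14 + 66 = 52)
g(X) = 4*X (g(X) = 4*(X + (X - X)) = 4*(X + 0) = 4*X)
G(M) = -M**2
x(n) = 8*n**2 (x(n) = (n + n)*(4*n) = (2*n)*(4*n) = 8*n**2)
o*(G(6*3) + x(-9)) = 52*(-(6*3)**2 + 8*(-9)**2) = 52*(-1*18**2 + 8*81) = 52*(-1*324 + 648) = 52*(-324 + 648) = 52*324 = 16848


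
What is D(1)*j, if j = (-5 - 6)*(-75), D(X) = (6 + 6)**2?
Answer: 118800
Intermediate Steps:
D(X) = 144 (D(X) = 12**2 = 144)
j = 825 (j = -11*(-75) = 825)
D(1)*j = 144*825 = 118800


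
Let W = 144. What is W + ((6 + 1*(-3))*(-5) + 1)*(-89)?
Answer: 1390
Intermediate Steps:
W + ((6 + 1*(-3))*(-5) + 1)*(-89) = 144 + ((6 + 1*(-3))*(-5) + 1)*(-89) = 144 + ((6 - 3)*(-5) + 1)*(-89) = 144 + (3*(-5) + 1)*(-89) = 144 + (-15 + 1)*(-89) = 144 - 14*(-89) = 144 + 1246 = 1390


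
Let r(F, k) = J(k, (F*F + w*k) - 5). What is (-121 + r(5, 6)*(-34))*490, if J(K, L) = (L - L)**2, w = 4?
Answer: -59290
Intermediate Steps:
J(K, L) = 0 (J(K, L) = 0**2 = 0)
r(F, k) = 0
(-121 + r(5, 6)*(-34))*490 = (-121 + 0*(-34))*490 = (-121 + 0)*490 = -121*490 = -59290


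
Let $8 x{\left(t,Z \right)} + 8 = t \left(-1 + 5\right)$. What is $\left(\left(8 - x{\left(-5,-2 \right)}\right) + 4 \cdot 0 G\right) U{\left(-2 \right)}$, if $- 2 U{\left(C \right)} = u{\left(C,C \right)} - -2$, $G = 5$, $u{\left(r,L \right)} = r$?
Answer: $0$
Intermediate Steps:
$x{\left(t,Z \right)} = -1 + \frac{t}{2}$ ($x{\left(t,Z \right)} = -1 + \frac{t \left(-1 + 5\right)}{8} = -1 + \frac{t 4}{8} = -1 + \frac{4 t}{8} = -1 + \frac{t}{2}$)
$U{\left(C \right)} = -1 - \frac{C}{2}$ ($U{\left(C \right)} = - \frac{C - -2}{2} = - \frac{C + 2}{2} = - \frac{2 + C}{2} = -1 - \frac{C}{2}$)
$\left(\left(8 - x{\left(-5,-2 \right)}\right) + 4 \cdot 0 G\right) U{\left(-2 \right)} = \left(\left(8 - \left(-1 + \frac{1}{2} \left(-5\right)\right)\right) + 4 \cdot 0 \cdot 5\right) \left(-1 - -1\right) = \left(\left(8 - \left(-1 - \frac{5}{2}\right)\right) + 0 \cdot 5\right) \left(-1 + 1\right) = \left(\left(8 - - \frac{7}{2}\right) + 0\right) 0 = \left(\left(8 + \frac{7}{2}\right) + 0\right) 0 = \left(\frac{23}{2} + 0\right) 0 = \frac{23}{2} \cdot 0 = 0$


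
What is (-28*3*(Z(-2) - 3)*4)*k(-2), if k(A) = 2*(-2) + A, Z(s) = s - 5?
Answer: -20160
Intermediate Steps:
Z(s) = -5 + s
k(A) = -4 + A
(-28*3*(Z(-2) - 3)*4)*k(-2) = (-28*3*((-5 - 2) - 3)*4)*(-4 - 2) = -28*3*(-7 - 3)*4*(-6) = -28*3*(-10)*4*(-6) = -(-840)*4*(-6) = -28*(-120)*(-6) = 3360*(-6) = -20160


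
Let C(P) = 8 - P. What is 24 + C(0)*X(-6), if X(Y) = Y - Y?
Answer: 24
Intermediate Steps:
X(Y) = 0
24 + C(0)*X(-6) = 24 + (8 - 1*0)*0 = 24 + (8 + 0)*0 = 24 + 8*0 = 24 + 0 = 24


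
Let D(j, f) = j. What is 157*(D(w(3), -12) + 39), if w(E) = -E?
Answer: 5652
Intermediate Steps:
157*(D(w(3), -12) + 39) = 157*(-1*3 + 39) = 157*(-3 + 39) = 157*36 = 5652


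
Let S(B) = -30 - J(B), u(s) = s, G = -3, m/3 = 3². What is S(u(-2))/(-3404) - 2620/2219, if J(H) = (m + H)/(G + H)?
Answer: -8863005/7553476 ≈ -1.1734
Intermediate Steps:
m = 27 (m = 3*3² = 3*9 = 27)
J(H) = (27 + H)/(-3 + H)
S(B) = -30 - (27 + B)/(-3 + B)
S(u(-2))/(-3404) - 2620/2219 = ((63 - 31*(-2))/(-3 - 2))/(-3404) - 2620/2219 = ((63 + 62)/(-5))*(-1/3404) - 2620*1/2219 = -⅕*125*(-1/3404) - 2620/2219 = -25*(-1/3404) - 2620/2219 = 25/3404 - 2620/2219 = -8863005/7553476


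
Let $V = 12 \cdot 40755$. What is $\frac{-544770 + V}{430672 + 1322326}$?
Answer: $- \frac{27855}{876499} \approx -0.03178$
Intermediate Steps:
$V = 489060$
$\frac{-544770 + V}{430672 + 1322326} = \frac{-544770 + 489060}{430672 + 1322326} = - \frac{55710}{1752998} = \left(-55710\right) \frac{1}{1752998} = - \frac{27855}{876499}$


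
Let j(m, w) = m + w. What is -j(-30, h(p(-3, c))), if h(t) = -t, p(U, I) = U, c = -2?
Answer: 27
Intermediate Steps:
-j(-30, h(p(-3, c))) = -(-30 - 1*(-3)) = -(-30 + 3) = -1*(-27) = 27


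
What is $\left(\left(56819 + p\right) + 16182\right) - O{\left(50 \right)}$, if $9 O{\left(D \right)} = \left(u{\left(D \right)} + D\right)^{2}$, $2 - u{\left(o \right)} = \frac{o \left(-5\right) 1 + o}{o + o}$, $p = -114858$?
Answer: $-42181$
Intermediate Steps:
$u{\left(o \right)} = 4$ ($u{\left(o \right)} = 2 - \frac{o \left(-5\right) 1 + o}{o + o} = 2 - \frac{- 5 o 1 + o}{2 o} = 2 - \left(- 5 o + o\right) \frac{1}{2 o} = 2 - - 4 o \frac{1}{2 o} = 2 - -2 = 2 + 2 = 4$)
$O{\left(D \right)} = \frac{\left(4 + D\right)^{2}}{9}$
$\left(\left(56819 + p\right) + 16182\right) - O{\left(50 \right)} = \left(\left(56819 - 114858\right) + 16182\right) - \frac{\left(4 + 50\right)^{2}}{9} = \left(-58039 + 16182\right) - \frac{54^{2}}{9} = -41857 - \frac{1}{9} \cdot 2916 = -41857 - 324 = -42181$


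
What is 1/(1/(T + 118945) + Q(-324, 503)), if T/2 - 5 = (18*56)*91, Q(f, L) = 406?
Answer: 302411/122778867 ≈ 0.0024631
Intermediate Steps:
T = 183466 (T = 10 + 2*((18*56)*91) = 10 + 2*(1008*91) = 10 + 2*91728 = 10 + 183456 = 183466)
1/(1/(T + 118945) + Q(-324, 503)) = 1/(1/(183466 + 118945) + 406) = 1/(1/302411 + 406) = 1/(122778867/302411) = 302411/122778867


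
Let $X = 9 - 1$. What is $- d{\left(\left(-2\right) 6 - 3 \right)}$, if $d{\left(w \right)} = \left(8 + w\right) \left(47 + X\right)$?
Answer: $385$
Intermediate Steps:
$X = 8$ ($X = 9 - 1 = 8$)
$d{\left(w \right)} = 440 + 55 w$ ($d{\left(w \right)} = \left(8 + w\right) \left(47 + 8\right) = \left(8 + w\right) 55 = 440 + 55 w$)
$- d{\left(\left(-2\right) 6 - 3 \right)} = - (440 + 55 \left(\left(-2\right) 6 - 3\right)) = - (440 + 55 \left(-12 - 3\right)) = - (440 + 55 \left(-15\right)) = - (440 - 825) = \left(-1\right) \left(-385\right) = 385$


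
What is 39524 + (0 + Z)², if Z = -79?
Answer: 45765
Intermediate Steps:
39524 + (0 + Z)² = 39524 + (0 - 79)² = 39524 + (-79)² = 39524 + 6241 = 45765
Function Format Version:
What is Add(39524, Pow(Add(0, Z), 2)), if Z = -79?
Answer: 45765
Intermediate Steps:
Add(39524, Pow(Add(0, Z), 2)) = Add(39524, Pow(Add(0, -79), 2)) = Add(39524, Pow(-79, 2)) = Add(39524, 6241) = 45765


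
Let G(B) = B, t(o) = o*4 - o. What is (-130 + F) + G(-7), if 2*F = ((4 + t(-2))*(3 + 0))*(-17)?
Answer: -86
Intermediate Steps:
t(o) = 3*o (t(o) = 4*o - o = 3*o)
F = 51 (F = (((4 + 3*(-2))*(3 + 0))*(-17))/2 = (((4 - 6)*3)*(-17))/2 = (-2*3*(-17))/2 = (-6*(-17))/2 = (1/2)*102 = 51)
(-130 + F) + G(-7) = (-130 + 51) - 7 = -79 - 7 = -86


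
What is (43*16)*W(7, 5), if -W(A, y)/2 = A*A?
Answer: -67424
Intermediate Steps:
W(A, y) = -2*A² (W(A, y) = -2*A*A = -2*A²)
(43*16)*W(7, 5) = (43*16)*(-2*7²) = 688*(-2*49) = 688*(-98) = -67424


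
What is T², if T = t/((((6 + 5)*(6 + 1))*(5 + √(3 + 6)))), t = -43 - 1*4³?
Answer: 11449/379456 ≈ 0.030172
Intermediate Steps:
t = -107 (t = -43 - 1*64 = -43 - 64 = -107)
T = -107/616 (T = -107*1/((5 + √(3 + 6))*(6 + 1)*(6 + 5)) = -107*1/(77*(5 + √9)) = -107*1/(77*(5 + 3)) = -107/(77*8) = -107/616 ≈ -0.17370)
T² = (-107/616)² = 11449/379456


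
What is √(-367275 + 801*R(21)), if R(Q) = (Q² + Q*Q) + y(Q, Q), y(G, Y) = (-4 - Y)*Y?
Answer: I*√81318 ≈ 285.16*I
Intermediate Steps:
y(G, Y) = Y*(-4 - Y)
R(Q) = 2*Q² - Q*(4 + Q) (R(Q) = (Q² + Q*Q) - Q*(4 + Q) = (Q² + Q²) - Q*(4 + Q) = 2*Q² - Q*(4 + Q))
√(-367275 + 801*R(21)) = √(-367275 + 801*(21*(-4 + 21))) = √(-367275 + 801*(21*17)) = √(-367275 + 801*357) = √(-367275 + 285957) = √(-81318) = I*√81318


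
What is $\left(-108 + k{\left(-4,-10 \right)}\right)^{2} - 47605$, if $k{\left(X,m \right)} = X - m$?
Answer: $-37201$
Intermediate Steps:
$\left(-108 + k{\left(-4,-10 \right)}\right)^{2} - 47605 = \left(-108 - -6\right)^{2} - 47605 = \left(-108 + \left(-4 + 10\right)\right)^{2} - 47605 = \left(-108 + 6\right)^{2} - 47605 = \left(-102\right)^{2} - 47605 = 10404 - 47605 = -37201$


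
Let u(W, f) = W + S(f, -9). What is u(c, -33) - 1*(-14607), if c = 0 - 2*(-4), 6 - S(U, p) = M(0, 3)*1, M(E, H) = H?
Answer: 14618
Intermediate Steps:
S(U, p) = 3 (S(U, p) = 6 - 3 = 3)
c = 8 (c = 0 + 8 = 8)
u(W, f) = 3 + W (u(W, f) = W + 3 = 3 + W)
u(c, -33) - 1*(-14607) = (3 + 8) - 1*(-14607) = 11 + 14607 = 14618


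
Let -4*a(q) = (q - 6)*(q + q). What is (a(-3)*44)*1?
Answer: -594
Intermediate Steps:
a(q) = -q*(-6 + q)/2 (a(q) = -(q - 6)*(q + q)/4 = -(-6 + q)*2*q/4 = -q*(-6 + q)/2)
(a(-3)*44)*1 = (((½)*(-3)*(6 - 1*(-3)))*44)*1 = (((½)*(-3)*(6 + 3))*44)*1 = (((½)*(-3)*9)*44)*1 = -27/2*44*1 = -594*1 = -594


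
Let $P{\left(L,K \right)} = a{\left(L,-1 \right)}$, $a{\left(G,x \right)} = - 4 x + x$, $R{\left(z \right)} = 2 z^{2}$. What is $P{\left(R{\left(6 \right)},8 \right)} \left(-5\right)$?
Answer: $-15$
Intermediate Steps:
$a{\left(G,x \right)} = - 3 x$
$P{\left(L,K \right)} = 3$ ($P{\left(L,K \right)} = \left(-3\right) \left(-1\right) = 3$)
$P{\left(R{\left(6 \right)},8 \right)} \left(-5\right) = 3 \left(-5\right) = -15$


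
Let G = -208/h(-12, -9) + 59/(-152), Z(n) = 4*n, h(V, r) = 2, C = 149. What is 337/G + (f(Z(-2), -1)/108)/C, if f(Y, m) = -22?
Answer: -45813649/14185098 ≈ -3.2297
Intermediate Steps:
G = -15867/152 (G = -208/2 + 59/(-152) = -208*½ + 59*(-1/152) = -104 - 59/152 = -15867/152 ≈ -104.39)
337/G + (f(Z(-2), -1)/108)/C = 337/(-15867/152) - 22/108/149 = 337*(-152/15867) - 22*1/108*(1/149) = -51224/15867 - 11/54*1/149 = -51224/15867 - 11/8046 = -45813649/14185098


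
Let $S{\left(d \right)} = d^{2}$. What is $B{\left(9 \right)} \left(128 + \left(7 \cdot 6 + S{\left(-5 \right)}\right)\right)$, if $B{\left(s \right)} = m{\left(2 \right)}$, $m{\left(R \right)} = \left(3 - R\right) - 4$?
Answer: $-585$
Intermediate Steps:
$m{\left(R \right)} = -1 - R$ ($m{\left(R \right)} = \left(3 - R\right) - 4 = -1 - R$)
$B{\left(s \right)} = -3$ ($B{\left(s \right)} = -1 - 2 = -3$)
$B{\left(9 \right)} \left(128 + \left(7 \cdot 6 + S{\left(-5 \right)}\right)\right) = - 3 \left(128 + \left(7 \cdot 6 + \left(-5\right)^{2}\right)\right) = - 3 \left(128 + \left(42 + 25\right)\right) = - 3 \left(128 + 67\right) = \left(-3\right) 195 = -585$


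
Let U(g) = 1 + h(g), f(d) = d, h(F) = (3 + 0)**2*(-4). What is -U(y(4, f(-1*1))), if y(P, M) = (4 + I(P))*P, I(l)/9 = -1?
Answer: 35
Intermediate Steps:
I(l) = -9 (I(l) = 9*(-1) = -9)
h(F) = -36 (h(F) = 3**2*(-4) = 9*(-4) = -36)
y(P, M) = -5*P (y(P, M) = (4 - 9)*P = -5*P)
U(g) = -35 (U(g) = 1 - 36 = -35)
-U(y(4, f(-1*1))) = -1*(-35) = 35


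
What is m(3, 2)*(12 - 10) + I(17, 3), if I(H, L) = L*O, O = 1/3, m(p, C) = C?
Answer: 5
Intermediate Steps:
O = ⅓ ≈ 0.33333
I(H, L) = L/3 (I(H, L) = L*(⅓) = L/3)
m(3, 2)*(12 - 10) + I(17, 3) = 2*(12 - 10) + (⅓)*3 = 2*2 + 1 = 4 + 1 = 5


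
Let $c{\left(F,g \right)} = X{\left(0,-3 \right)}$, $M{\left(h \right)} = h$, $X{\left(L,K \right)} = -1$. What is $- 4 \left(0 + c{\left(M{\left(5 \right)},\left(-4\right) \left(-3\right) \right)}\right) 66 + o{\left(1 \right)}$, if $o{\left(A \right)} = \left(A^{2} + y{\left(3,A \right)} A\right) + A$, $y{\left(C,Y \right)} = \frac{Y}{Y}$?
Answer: $267$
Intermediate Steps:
$c{\left(F,g \right)} = -1$
$y{\left(C,Y \right)} = 1$
$o{\left(A \right)} = A^{2} + 2 A$ ($o{\left(A \right)} = \left(A^{2} + 1 A\right) + A = \left(A^{2} + A\right) + A = \left(A + A^{2}\right) + A = A^{2} + 2 A$)
$- 4 \left(0 + c{\left(M{\left(5 \right)},\left(-4\right) \left(-3\right) \right)}\right) 66 + o{\left(1 \right)} = - 4 \left(0 - 1\right) 66 + 1 \left(2 + 1\right) = \left(-4\right) \left(-1\right) 66 + 1 \cdot 3 = 4 \cdot 66 + 3 = 264 + 3 = 267$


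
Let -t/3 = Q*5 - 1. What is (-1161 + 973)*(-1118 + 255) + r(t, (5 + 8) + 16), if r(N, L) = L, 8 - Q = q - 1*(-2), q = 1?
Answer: 162273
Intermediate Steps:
Q = 5 (Q = 8 - (1 - 1*(-2)) = 8 - (1 + 2) = 8 - 1*3 = 8 - 3 = 5)
t = -72 (t = -3*(5*5 - 1) = -3*(25 - 1) = -3*24 = -72)
(-1161 + 973)*(-1118 + 255) + r(t, (5 + 8) + 16) = (-1161 + 973)*(-1118 + 255) + ((5 + 8) + 16) = -188*(-863) + (13 + 16) = 162244 + 29 = 162273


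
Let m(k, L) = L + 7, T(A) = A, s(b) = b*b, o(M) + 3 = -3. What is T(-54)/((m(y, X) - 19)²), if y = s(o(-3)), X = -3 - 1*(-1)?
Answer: -27/98 ≈ -0.27551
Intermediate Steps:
o(M) = -6 (o(M) = -3 - 3 = -6)
X = -2 (X = -3 + 1 = -2)
s(b) = b²
y = 36 (y = (-6)² = 36)
m(k, L) = 7 + L
T(-54)/((m(y, X) - 19)²) = -54/((7 - 2) - 19)² = -54/(5 - 19)² = -54/((-14)²) = -54/196 = -54*1/196 = -27/98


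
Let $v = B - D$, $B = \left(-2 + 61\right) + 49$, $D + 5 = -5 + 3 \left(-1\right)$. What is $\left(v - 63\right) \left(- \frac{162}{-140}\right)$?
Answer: $\frac{2349}{35} \approx 67.114$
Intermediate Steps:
$D = -13$ ($D = -5 + \left(-5 + 3 \left(-1\right)\right) = -5 - 8 = -13$)
$B = 108$ ($B = 59 + 49 = 108$)
$v = 121$ ($v = 108 - -13 = 108 + 13 = 121$)
$\left(v - 63\right) \left(- \frac{162}{-140}\right) = \left(121 - 63\right) \left(- \frac{162}{-140}\right) = 58 \left(\left(-162\right) \left(- \frac{1}{140}\right)\right) = 58 \cdot \frac{81}{70} = \frac{2349}{35}$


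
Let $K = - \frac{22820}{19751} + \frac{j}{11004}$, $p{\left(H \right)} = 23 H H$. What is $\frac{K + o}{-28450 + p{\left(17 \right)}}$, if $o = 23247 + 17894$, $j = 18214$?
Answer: $- \frac{638692409857}{338476007658} \approx -1.887$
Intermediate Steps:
$p{\left(H \right)} = 23 H^{2}$
$o = 41141$
$K = \frac{7759531}{15524286}$ ($K = - \frac{22820}{19751} + \frac{18214}{11004} = \left(-22820\right) \frac{1}{19751} + 18214 \cdot \frac{1}{11004} = - \frac{22820}{19751} + \frac{1301}{786} = \frac{7759531}{15524286} \approx 0.49983$)
$\frac{K + o}{-28450 + p{\left(17 \right)}} = \frac{\frac{7759531}{15524286} + 41141}{-28450 + 23 \cdot 17^{2}} = \frac{638692409857}{15524286 \left(-28450 + 23 \cdot 289\right)} = \frac{638692409857}{15524286 \left(-28450 + 6647\right)} = \frac{638692409857}{15524286 \left(-21803\right)} = \frac{638692409857}{15524286} \left(- \frac{1}{21803}\right) = - \frac{638692409857}{338476007658}$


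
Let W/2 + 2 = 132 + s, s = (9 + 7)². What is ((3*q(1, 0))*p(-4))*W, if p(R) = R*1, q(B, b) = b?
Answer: 0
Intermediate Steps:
p(R) = R
s = 256 (s = 16² = 256)
W = 772 (W = -4 + 2*(132 + 256) = -4 + 2*388 = -4 + 776 = 772)
((3*q(1, 0))*p(-4))*W = ((3*0)*(-4))*772 = (0*(-4))*772 = 0*772 = 0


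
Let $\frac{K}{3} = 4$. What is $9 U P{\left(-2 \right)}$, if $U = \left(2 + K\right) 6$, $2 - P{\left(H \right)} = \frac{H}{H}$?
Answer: $756$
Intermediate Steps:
$K = 12$ ($K = 3 \cdot 4 = 12$)
$P{\left(H \right)} = 1$ ($P{\left(H \right)} = 2 - \frac{H}{H} = 2 - 1 = 1$)
$U = 84$ ($U = \left(2 + 12\right) 6 = 14 \cdot 6 = 84$)
$9 U P{\left(-2 \right)} = 9 \cdot 84 \cdot 1 = 756 \cdot 1 = 756$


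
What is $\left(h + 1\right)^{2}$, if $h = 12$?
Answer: $169$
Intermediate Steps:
$\left(h + 1\right)^{2} = \left(12 + 1\right)^{2} = 13^{2} = 169$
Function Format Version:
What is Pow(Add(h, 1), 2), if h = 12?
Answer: 169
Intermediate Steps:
Pow(Add(h, 1), 2) = Pow(Add(12, 1), 2) = Pow(13, 2) = 169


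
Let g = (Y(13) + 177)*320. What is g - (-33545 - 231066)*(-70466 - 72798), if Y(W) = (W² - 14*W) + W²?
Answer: -37909123744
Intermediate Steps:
Y(W) = -14*W + 2*W²
g = 106560 (g = (2*13*(-7 + 13) + 177)*320 = (2*13*6 + 177)*320 = (156 + 177)*320 = 333*320 = 106560)
g - (-33545 - 231066)*(-70466 - 72798) = 106560 - (-33545 - 231066)*(-70466 - 72798) = 106560 - (-264611)*(-143264) = 106560 - 1*37909230304 = 106560 - 37909230304 = -37909123744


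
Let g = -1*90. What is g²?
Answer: 8100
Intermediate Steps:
g = -90
g² = (-90)² = 8100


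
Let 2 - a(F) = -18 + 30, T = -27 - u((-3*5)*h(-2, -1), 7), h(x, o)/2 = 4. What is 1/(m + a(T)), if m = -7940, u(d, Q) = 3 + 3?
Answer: -1/7950 ≈ -0.00012579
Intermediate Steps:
h(x, o) = 8 (h(x, o) = 2*4 = 8)
u(d, Q) = 6
T = -33 (T = -27 - 1*6 = -27 - 6 = -33)
a(F) = -10 (a(F) = 2 - (-18 + 30) = 2 - 1*12 = 2 - 12 = -10)
1/(m + a(T)) = 1/(-7940 - 10) = 1/(-7950) = -1/7950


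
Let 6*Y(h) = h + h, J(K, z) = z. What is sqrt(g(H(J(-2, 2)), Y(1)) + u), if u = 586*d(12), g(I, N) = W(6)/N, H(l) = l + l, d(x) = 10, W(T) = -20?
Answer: 10*sqrt(58) ≈ 76.158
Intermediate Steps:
H(l) = 2*l
Y(h) = h/3 (Y(h) = (h + h)/6 = (2*h)/6 = h/3)
g(I, N) = -20/N
u = 5860 (u = 586*10 = 5860)
sqrt(g(H(J(-2, 2)), Y(1)) + u) = sqrt(-20/((1/3)*1) + 5860) = sqrt(-20/1/3 + 5860) = sqrt(-20*3 + 5860) = sqrt(-60 + 5860) = sqrt(5800) = 10*sqrt(58)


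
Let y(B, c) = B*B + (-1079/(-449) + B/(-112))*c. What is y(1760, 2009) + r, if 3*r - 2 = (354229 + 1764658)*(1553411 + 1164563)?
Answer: 2585830955393603/1347 ≈ 1.9197e+12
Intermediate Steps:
r = 5759079774940/3 (r = ⅔ + ((354229 + 1764658)*(1553411 + 1164563))/3 = ⅔ + (2118887*2717974)/3 = ⅔ + (⅓)*5759079774938 = ⅔ + 5759079774938/3 = 5759079774940/3 ≈ 1.9197e+12)
y(B, c) = B² + c*(1079/449 - B/112) (y(B, c) = B² + (-1079*(-1/449) + B*(-1/112))*c = B² + (1079/449 - B/112)*c = B² + c*(1079/449 - B/112))
y(1760, 2009) + r = (1760² + (1079/449)*2009 - 1/112*1760*2009) + 5759079774940/3 = (3097600 + 2167711/449 - 31570) + 5759079774940/3 = 1378815181/449 + 5759079774940/3 = 2585830955393603/1347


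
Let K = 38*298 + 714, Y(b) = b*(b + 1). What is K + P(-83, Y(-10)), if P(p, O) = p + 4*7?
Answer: 11983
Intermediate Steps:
Y(b) = b*(1 + b)
P(p, O) = 28 + p (P(p, O) = p + 28 = 28 + p)
K = 12038 (K = 11324 + 714 = 12038)
K + P(-83, Y(-10)) = 12038 + (28 - 83) = 12038 - 55 = 11983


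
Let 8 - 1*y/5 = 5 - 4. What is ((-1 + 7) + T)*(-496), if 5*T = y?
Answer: -6448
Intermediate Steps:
y = 35 (y = 40 - 5*(5 - 4) = 40 - 5*1 = 40 - 5 = 35)
T = 7 (T = (⅕)*35 = 7)
((-1 + 7) + T)*(-496) = ((-1 + 7) + 7)*(-496) = (6 + 7)*(-496) = 13*(-496) = -6448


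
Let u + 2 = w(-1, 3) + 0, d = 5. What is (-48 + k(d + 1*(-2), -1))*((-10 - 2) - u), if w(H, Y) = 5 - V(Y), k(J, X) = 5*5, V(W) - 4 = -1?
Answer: 276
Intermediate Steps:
V(W) = 3 (V(W) = 4 - 1 = 3)
k(J, X) = 25
w(H, Y) = 2 (w(H, Y) = 5 - 1*3 = 5 - 3 = 2)
u = 0 (u = -2 + (2 + 0) = -2 + 2 = 0)
(-48 + k(d + 1*(-2), -1))*((-10 - 2) - u) = (-48 + 25)*((-10 - 2) - 1*0) = -23*(-12 + 0) = -23*(-12) = 276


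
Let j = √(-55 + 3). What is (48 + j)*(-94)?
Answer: -4512 - 188*I*√13 ≈ -4512.0 - 677.84*I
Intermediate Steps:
j = 2*I*√13 (j = √(-52) = 2*I*√13 ≈ 7.2111*I)
(48 + j)*(-94) = (48 + 2*I*√13)*(-94) = -4512 - 188*I*√13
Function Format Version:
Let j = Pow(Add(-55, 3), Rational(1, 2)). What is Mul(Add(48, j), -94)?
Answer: Add(-4512, Mul(-188, I, Pow(13, Rational(1, 2)))) ≈ Add(-4512.0, Mul(-677.84, I))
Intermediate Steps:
j = Mul(2, I, Pow(13, Rational(1, 2))) (j = Pow(-52, Rational(1, 2)) = Mul(2, I, Pow(13, Rational(1, 2))) ≈ Mul(7.2111, I))
Mul(Add(48, j), -94) = Mul(Add(48, Mul(2, I, Pow(13, Rational(1, 2)))), -94) = Add(-4512, Mul(-188, I, Pow(13, Rational(1, 2))))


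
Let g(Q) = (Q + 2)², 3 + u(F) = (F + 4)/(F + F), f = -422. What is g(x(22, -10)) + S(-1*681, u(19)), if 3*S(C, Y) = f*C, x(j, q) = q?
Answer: 95858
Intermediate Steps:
u(F) = -3 + (4 + F)/(2*F) (u(F) = -3 + (F + 4)/(F + F) = -3 + (4 + F)/((2*F)) = -3 + (4 + F)*(1/(2*F)) = -3 + (4 + F)/(2*F))
g(Q) = (2 + Q)²
S(C, Y) = -422*C/3 (S(C, Y) = (-422*C)/3 = -422*C/3)
g(x(22, -10)) + S(-1*681, u(19)) = (2 - 10)² - (-422)*681/3 = (-8)² - 422/3*(-681) = 64 + 95794 = 95858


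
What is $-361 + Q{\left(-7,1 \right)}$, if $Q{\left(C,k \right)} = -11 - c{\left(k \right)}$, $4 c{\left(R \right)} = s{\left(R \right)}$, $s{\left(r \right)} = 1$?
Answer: $- \frac{1489}{4} \approx -372.25$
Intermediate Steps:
$c{\left(R \right)} = \frac{1}{4}$ ($c{\left(R \right)} = \frac{1}{4} \cdot 1 = \frac{1}{4}$)
$Q{\left(C,k \right)} = - \frac{45}{4}$ ($Q{\left(C,k \right)} = -11 - \frac{1}{4} = - \frac{45}{4}$)
$-361 + Q{\left(-7,1 \right)} = -361 - \frac{45}{4} = - \frac{1489}{4}$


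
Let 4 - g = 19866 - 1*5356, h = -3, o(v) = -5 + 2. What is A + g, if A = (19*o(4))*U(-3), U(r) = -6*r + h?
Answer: -15361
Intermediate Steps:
o(v) = -3
U(r) = -3 - 6*r (U(r) = -6*r - 3 = -3 - 6*r)
A = -855 (A = (19*(-3))*(-3 - 6*(-3)) = -57*(-3 + 18) = -57*15 = -855)
g = -14506 (g = 4 - (19866 - 1*5356) = 4 - (19866 - 5356) = 4 - 1*14510 = 4 - 14510 = -14506)
A + g = -855 - 14506 = -15361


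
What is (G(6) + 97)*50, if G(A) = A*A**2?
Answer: 15650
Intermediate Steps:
G(A) = A**3
(G(6) + 97)*50 = (6**3 + 97)*50 = (216 + 97)*50 = 313*50 = 15650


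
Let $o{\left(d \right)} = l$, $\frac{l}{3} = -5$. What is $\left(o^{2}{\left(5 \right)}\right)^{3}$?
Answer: $11390625$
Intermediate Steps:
$l = -15$ ($l = 3 \left(-5\right) = -15$)
$o{\left(d \right)} = -15$
$\left(o^{2}{\left(5 \right)}\right)^{3} = \left(\left(-15\right)^{2}\right)^{3} = 225^{3} = 11390625$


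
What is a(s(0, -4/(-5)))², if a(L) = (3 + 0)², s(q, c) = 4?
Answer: 81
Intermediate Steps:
a(L) = 9 (a(L) = 3² = 9)
a(s(0, -4/(-5)))² = 9² = 81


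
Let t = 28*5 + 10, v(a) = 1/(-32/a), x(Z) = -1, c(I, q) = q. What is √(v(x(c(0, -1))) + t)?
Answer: √9602/8 ≈ 12.249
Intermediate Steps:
v(a) = -a/32
t = 150 (t = 140 + 10 = 150)
√(v(x(c(0, -1))) + t) = √(-1/32*(-1) + 150) = √(1/32 + 150) = √(4801/32) = √9602/8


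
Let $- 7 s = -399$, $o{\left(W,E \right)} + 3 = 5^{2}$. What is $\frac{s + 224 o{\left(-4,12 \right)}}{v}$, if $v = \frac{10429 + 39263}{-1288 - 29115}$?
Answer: $- \frac{151558955}{49692} \approx -3050.0$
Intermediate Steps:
$o{\left(W,E \right)} = 22$ ($o{\left(W,E \right)} = -3 + 5^{2} = -3 + 25 = 22$)
$v = - \frac{49692}{30403}$ ($v = \frac{49692}{-30403} = 49692 \left(- \frac{1}{30403}\right) = - \frac{49692}{30403} \approx -1.6344$)
$s = 57$ ($s = \left(- \frac{1}{7}\right) \left(-399\right) = 57$)
$\frac{s + 224 o{\left(-4,12 \right)}}{v} = \frac{57 + 224 \cdot 22}{- \frac{49692}{30403}} = \left(57 + 4928\right) \left(- \frac{30403}{49692}\right) = 4985 \left(- \frac{30403}{49692}\right) = - \frac{151558955}{49692}$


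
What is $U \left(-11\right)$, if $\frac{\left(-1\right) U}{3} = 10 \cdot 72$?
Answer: $23760$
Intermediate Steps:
$U = -2160$ ($U = - 3 \cdot 10 \cdot 72 = \left(-3\right) 720 = -2160$)
$U \left(-11\right) = \left(-2160\right) \left(-11\right) = 23760$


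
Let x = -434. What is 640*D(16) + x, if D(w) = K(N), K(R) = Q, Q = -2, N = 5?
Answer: -1714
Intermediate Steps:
K(R) = -2
D(w) = -2
640*D(16) + x = 640*(-2) - 434 = -1280 - 434 = -1714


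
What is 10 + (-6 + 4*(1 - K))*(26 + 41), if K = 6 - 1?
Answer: -1464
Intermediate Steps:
K = 5
10 + (-6 + 4*(1 - K))*(26 + 41) = 10 + (-6 + 4*(1 - 1*5))*(26 + 41) = 10 + (-6 + 4*(1 - 5))*67 = 10 + (-6 + 4*(-4))*67 = 10 + (-6 - 16)*67 = 10 - 22*67 = 10 - 1474 = -1464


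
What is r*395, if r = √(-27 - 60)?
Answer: 395*I*√87 ≈ 3684.3*I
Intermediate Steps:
r = I*√87 (r = √(-87) = I*√87 ≈ 9.3274*I)
r*395 = (I*√87)*395 = 395*I*√87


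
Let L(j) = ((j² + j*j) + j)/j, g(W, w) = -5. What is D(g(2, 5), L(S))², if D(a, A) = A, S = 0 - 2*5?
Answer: 361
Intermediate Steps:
S = -10 (S = 0 - 10 = -10)
L(j) = (j + 2*j²)/j (L(j) = ((j² + j²) + j)/j = (2*j² + j)/j = (j + 2*j²)/j)
D(g(2, 5), L(S))² = (1 + 2*(-10))² = (1 - 20)² = (-19)² = 361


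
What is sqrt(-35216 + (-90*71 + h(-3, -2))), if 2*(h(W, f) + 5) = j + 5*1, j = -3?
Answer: I*sqrt(41610) ≈ 203.99*I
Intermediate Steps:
h(W, f) = -4 (h(W, f) = -5 + (-3 + 5*1)/2 = -5 + (-3 + 5)/2 = -5 + (1/2)*2 = -5 + 1 = -4)
sqrt(-35216 + (-90*71 + h(-3, -2))) = sqrt(-35216 + (-90*71 - 4)) = sqrt(-35216 + (-6390 - 4)) = sqrt(-35216 - 6394) = sqrt(-41610) = I*sqrt(41610)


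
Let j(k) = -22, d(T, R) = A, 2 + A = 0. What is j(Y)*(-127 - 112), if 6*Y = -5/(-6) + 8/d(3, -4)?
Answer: 5258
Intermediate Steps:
A = -2 (A = -2 + 0 = -2)
d(T, R) = -2
Y = -19/36 (Y = (-5/(-6) + 8/(-2))/6 = (-5*(-⅙) + 8*(-½))/6 = (⅚ - 4)/6 = (⅙)*(-19/6) = -19/36 ≈ -0.52778)
j(Y)*(-127 - 112) = -22*(-127 - 112) = -22*(-239) = 5258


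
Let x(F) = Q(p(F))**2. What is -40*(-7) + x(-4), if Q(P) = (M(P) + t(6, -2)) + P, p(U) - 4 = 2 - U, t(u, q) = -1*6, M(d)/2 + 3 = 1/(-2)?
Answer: 289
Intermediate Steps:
M(d) = -7 (M(d) = -6 + 2/(-2) = -6 + 2*(-1/2) = -6 - 1 = -7)
t(u, q) = -6
p(U) = 6 - U (p(U) = 4 + (2 - U) = 6 - U)
Q(P) = -13 + P (Q(P) = (-7 - 6) + P = -13 + P)
x(F) = (-7 - F)**2 (x(F) = (-13 + (6 - F))**2 = (-7 - F)**2)
-40*(-7) + x(-4) = -40*(-7) + (7 - 4)**2 = 280 + 3**2 = 280 + 9 = 289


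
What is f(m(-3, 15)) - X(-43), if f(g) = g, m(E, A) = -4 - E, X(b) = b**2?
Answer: -1850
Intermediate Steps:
f(m(-3, 15)) - X(-43) = (-4 - 1*(-3)) - 1*(-43)**2 = (-4 + 3) - 1*1849 = -1 - 1849 = -1850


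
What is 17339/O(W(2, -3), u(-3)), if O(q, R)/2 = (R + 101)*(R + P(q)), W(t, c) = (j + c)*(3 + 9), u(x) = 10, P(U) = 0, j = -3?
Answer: 17339/2220 ≈ 7.8104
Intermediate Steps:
W(t, c) = -36 + 12*c (W(t, c) = (-3 + c)*(3 + 9) = (-3 + c)*12 = -36 + 12*c)
O(q, R) = 2*R*(101 + R) (O(q, R) = 2*((R + 101)*(R + 0)) = 2*((101 + R)*R) = 2*(R*(101 + R)) = 2*R*(101 + R))
17339/O(W(2, -3), u(-3)) = 17339/((2*10*(101 + 10))) = 17339/((2*10*111)) = 17339/2220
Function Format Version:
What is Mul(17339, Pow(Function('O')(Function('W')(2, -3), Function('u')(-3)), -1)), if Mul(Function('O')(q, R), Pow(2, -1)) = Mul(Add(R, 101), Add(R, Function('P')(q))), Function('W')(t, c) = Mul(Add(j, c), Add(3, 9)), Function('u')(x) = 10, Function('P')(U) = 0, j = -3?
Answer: Rational(17339, 2220) ≈ 7.8104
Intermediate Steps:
Function('W')(t, c) = Add(-36, Mul(12, c)) (Function('W')(t, c) = Mul(Add(-3, c), Add(3, 9)) = Mul(Add(-3, c), 12) = Add(-36, Mul(12, c)))
Function('O')(q, R) = Mul(2, R, Add(101, R)) (Function('O')(q, R) = Mul(2, Mul(Add(R, 101), Add(R, 0))) = Mul(2, Mul(Add(101, R), R)) = Mul(2, Mul(R, Add(101, R))) = Mul(2, R, Add(101, R)))
Mul(17339, Pow(Function('O')(Function('W')(2, -3), Function('u')(-3)), -1)) = Mul(17339, Pow(Mul(2, 10, Add(101, 10)), -1)) = Mul(17339, Pow(Mul(2, 10, 111), -1)) = Mul(17339, Pow(2220, -1)) = Mul(17339, Rational(1, 2220)) = Rational(17339, 2220)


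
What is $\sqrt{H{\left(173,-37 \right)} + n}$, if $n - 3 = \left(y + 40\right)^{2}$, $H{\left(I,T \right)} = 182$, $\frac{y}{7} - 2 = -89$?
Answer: $3 \sqrt{35994} \approx 569.16$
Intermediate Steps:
$y = -609$ ($y = 14 + 7 \left(-89\right) = 14 - 623 = -609$)
$n = 323764$ ($n = 3 + \left(-609 + 40\right)^{2} = 3 + \left(-569\right)^{2} = 3 + 323761 = 323764$)
$\sqrt{H{\left(173,-37 \right)} + n} = \sqrt{182 + 323764} = \sqrt{323946} = 3 \sqrt{35994}$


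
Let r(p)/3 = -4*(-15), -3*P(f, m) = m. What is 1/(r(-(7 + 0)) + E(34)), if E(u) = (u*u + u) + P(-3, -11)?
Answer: 3/4121 ≈ 0.00072798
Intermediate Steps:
P(f, m) = -m/3
E(u) = 11/3 + u + u² (E(u) = (u*u + u) - ⅓*(-11) = (u² + u) + 11/3 = (u + u²) + 11/3 = 11/3 + u + u²)
r(p) = 180 (r(p) = 3*(-4*(-15)) = 3*60 = 180)
1/(r(-(7 + 0)) + E(34)) = 1/(180 + (11/3 + 34 + 34²)) = 1/(180 + (11/3 + 34 + 1156)) = 1/(180 + 3581/3) = 1/(4121/3) = 3/4121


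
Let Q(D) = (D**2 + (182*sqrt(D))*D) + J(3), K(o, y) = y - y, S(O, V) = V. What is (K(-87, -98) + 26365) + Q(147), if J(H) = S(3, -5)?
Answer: 47969 + 187278*sqrt(3) ≈ 3.7234e+5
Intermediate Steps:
J(H) = -5
K(o, y) = 0
Q(D) = -5 + D**2 + 182*D**(3/2) (Q(D) = (D**2 + (182*sqrt(D))*D) - 5 = (D**2 + 182*D**(3/2)) - 5 = -5 + D**2 + 182*D**(3/2))
(K(-87, -98) + 26365) + Q(147) = (0 + 26365) + (-5 + 147**2 + 182*147**(3/2)) = 26365 + (-5 + 21609 + 182*(1029*sqrt(3))) = 26365 + (-5 + 21609 + 187278*sqrt(3)) = 26365 + (21604 + 187278*sqrt(3)) = 47969 + 187278*sqrt(3)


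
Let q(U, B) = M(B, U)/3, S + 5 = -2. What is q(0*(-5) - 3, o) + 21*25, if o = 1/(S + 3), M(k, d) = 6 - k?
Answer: 6325/12 ≈ 527.08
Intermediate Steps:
S = -7 (S = -5 - 2 = -7)
o = -1/4 (o = 1/(-7 + 3) = 1/(-4) = -1/4 ≈ -0.25000)
q(U, B) = 2 - B/3 (q(U, B) = (6 - B)/3 = (6 - B)*(1/3) = 2 - B/3)
q(0*(-5) - 3, o) + 21*25 = (2 - 1/3*(-1/4)) + 21*25 = (2 + 1/12) + 525 = 25/12 + 525 = 6325/12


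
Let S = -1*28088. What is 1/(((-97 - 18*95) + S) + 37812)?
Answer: 1/7917 ≈ 0.00012631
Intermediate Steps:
S = -28088
1/(((-97 - 18*95) + S) + 37812) = 1/(((-97 - 18*95) - 28088) + 37812) = 1/(((-97 - 1710) - 28088) + 37812) = 1/((-1807 - 28088) + 37812) = 1/(-29895 + 37812) = 1/7917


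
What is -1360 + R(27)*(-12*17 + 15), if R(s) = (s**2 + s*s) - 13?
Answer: -274465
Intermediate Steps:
R(s) = -13 + 2*s**2 (R(s) = (s**2 + s**2) - 13 = 2*s**2 - 13 = -13 + 2*s**2)
-1360 + R(27)*(-12*17 + 15) = -1360 + (-13 + 2*27**2)*(-12*17 + 15) = -1360 + (-13 + 2*729)*(-204 + 15) = -1360 + (-13 + 1458)*(-189) = -1360 + 1445*(-189) = -1360 - 273105 = -274465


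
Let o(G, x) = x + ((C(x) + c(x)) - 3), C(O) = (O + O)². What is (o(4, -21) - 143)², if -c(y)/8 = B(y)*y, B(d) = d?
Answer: 3728761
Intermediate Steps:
C(O) = 4*O² (C(O) = (2*O)² = 4*O²)
c(y) = -8*y² (c(y) = -8*y*y = -8*y²)
o(G, x) = -3 + x - 4*x² (o(G, x) = x + ((4*x² - 8*x²) - 3) = x + (-4*x² - 3) = x + (-3 - 4*x²) = -3 + x - 4*x²)
(o(4, -21) - 143)² = ((-3 - 21 - 4*(-21)²) - 143)² = ((-3 - 21 - 4*441) - 143)² = ((-3 - 21 - 1764) - 143)² = (-1788 - 143)² = (-1931)² = 3728761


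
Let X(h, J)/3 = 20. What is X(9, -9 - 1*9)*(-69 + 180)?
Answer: 6660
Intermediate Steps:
X(h, J) = 60 (X(h, J) = 3*20 = 60)
X(9, -9 - 1*9)*(-69 + 180) = 60*(-69 + 180) = 60*111 = 6660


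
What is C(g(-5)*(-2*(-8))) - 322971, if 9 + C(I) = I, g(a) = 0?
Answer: -322980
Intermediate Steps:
C(I) = -9 + I
C(g(-5)*(-2*(-8))) - 322971 = (-9 + 0*(-2*(-8))) - 322971 = (-9 + 0*16) - 322971 = (-9 + 0) - 322971 = -9 - 322971 = -322980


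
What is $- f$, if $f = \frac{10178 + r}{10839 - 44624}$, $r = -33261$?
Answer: $- \frac{23083}{33785} \approx -0.68323$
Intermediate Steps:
$f = \frac{23083}{33785}$ ($f = \frac{10178 - 33261}{10839 - 44624} = - \frac{23083}{-33785} = \left(-23083\right) \left(- \frac{1}{33785}\right) = \frac{23083}{33785} \approx 0.68323$)
$- f = \left(-1\right) \frac{23083}{33785} = - \frac{23083}{33785}$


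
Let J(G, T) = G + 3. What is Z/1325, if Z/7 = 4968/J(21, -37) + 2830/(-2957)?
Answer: 4264883/3918025 ≈ 1.0885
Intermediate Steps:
J(G, T) = 3 + G
Z = 4264883/2957 (Z = 7*(4968/(3 + 21) + 2830/(-2957)) = 7*(4968/24 + 2830*(-1/2957)) = 7*(4968*(1/24) - 2830/2957) = 7*(207 - 2830/2957) = 7*(609269/2957) = 4264883/2957 ≈ 1442.3)
Z/1325 = (4264883/2957)/1325 = (4264883/2957)*(1/1325) = 4264883/3918025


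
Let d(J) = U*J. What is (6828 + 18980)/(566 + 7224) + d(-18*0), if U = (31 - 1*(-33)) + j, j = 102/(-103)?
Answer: 12904/3895 ≈ 3.3130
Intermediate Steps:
j = -102/103 (j = 102*(-1/103) = -102/103 ≈ -0.99029)
U = 6490/103 (U = (31 - 1*(-33)) - 102/103 = (31 + 33) - 102/103 = 64 - 102/103 = 6490/103 ≈ 63.010)
d(J) = 6490*J/103
(6828 + 18980)/(566 + 7224) + d(-18*0) = (6828 + 18980)/(566 + 7224) + 6490*(-18*0)/103 = 25808/7790 + (6490/103)*0 = 25808*(1/7790) + 0 = 12904/3895 + 0 = 12904/3895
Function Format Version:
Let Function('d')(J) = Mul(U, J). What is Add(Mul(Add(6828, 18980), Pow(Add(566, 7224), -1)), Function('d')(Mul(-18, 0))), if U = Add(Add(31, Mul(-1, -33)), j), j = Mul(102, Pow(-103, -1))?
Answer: Rational(12904, 3895) ≈ 3.3130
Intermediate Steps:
j = Rational(-102, 103) (j = Mul(102, Rational(-1, 103)) = Rational(-102, 103) ≈ -0.99029)
U = Rational(6490, 103) (U = Add(Add(31, Mul(-1, -33)), Rational(-102, 103)) = Add(Add(31, 33), Rational(-102, 103)) = Add(64, Rational(-102, 103)) = Rational(6490, 103) ≈ 63.010)
Function('d')(J) = Mul(Rational(6490, 103), J)
Add(Mul(Add(6828, 18980), Pow(Add(566, 7224), -1)), Function('d')(Mul(-18, 0))) = Add(Mul(Add(6828, 18980), Pow(Add(566, 7224), -1)), Mul(Rational(6490, 103), Mul(-18, 0))) = Add(Mul(25808, Pow(7790, -1)), Mul(Rational(6490, 103), 0)) = Add(Mul(25808, Rational(1, 7790)), 0) = Add(Rational(12904, 3895), 0) = Rational(12904, 3895)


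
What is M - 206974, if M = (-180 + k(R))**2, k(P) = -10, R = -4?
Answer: -170874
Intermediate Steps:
M = 36100 (M = (-180 - 10)**2 = (-190)**2 = 36100)
M - 206974 = 36100 - 206974 = -170874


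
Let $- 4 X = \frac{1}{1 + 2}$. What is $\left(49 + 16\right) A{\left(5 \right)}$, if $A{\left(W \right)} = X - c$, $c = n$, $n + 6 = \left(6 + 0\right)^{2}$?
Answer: $- \frac{23465}{12} \approx -1955.4$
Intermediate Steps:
$n = 30$ ($n = -6 + \left(6 + 0\right)^{2} = -6 + 6^{2} = -6 + 36 = 30$)
$c = 30$
$X = - \frac{1}{12}$ ($X = - \frac{1}{4 \left(1 + 2\right)} = - \frac{1}{4 \cdot 3} = \left(- \frac{1}{4}\right) \frac{1}{3} = - \frac{1}{12} \approx -0.083333$)
$A{\left(W \right)} = - \frac{361}{12}$ ($A{\left(W \right)} = - \frac{1}{12} - 30 = - \frac{361}{12}$)
$\left(49 + 16\right) A{\left(5 \right)} = \left(49 + 16\right) \left(- \frac{361}{12}\right) = 65 \left(- \frac{361}{12}\right) = - \frac{23465}{12}$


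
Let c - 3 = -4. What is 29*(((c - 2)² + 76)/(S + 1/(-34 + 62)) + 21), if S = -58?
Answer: 919387/1623 ≈ 566.47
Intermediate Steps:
c = -1 (c = 3 - 4 = -1)
29*(((c - 2)² + 76)/(S + 1/(-34 + 62)) + 21) = 29*(((-1 - 2)² + 76)/(-58 + 1/(-34 + 62)) + 21) = 29*(((-3)² + 76)/(-58 + 1/28) + 21) = 29*((9 + 76)/(-58 + 1/28) + 21) = 29*(85/(-1623/28) + 21) = 29*(85*(-28/1623) + 21) = 29*(-2380/1623 + 21) = 29*(31703/1623) = 919387/1623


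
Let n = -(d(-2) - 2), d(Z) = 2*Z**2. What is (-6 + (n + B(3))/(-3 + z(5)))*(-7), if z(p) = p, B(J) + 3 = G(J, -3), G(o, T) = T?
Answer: 84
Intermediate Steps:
B(J) = -6 (B(J) = -3 - 3 = -6)
n = -6 (n = -(2*(-2)**2 - 2) = -(2*4 - 2) = -(8 - 2) = -1*6 = -6)
(-6 + (n + B(3))/(-3 + z(5)))*(-7) = (-6 + (-6 - 6)/(-3 + 5))*(-7) = (-6 - 12/2)*(-7) = (-6 - 12*1/2)*(-7) = (-6 - 6)*(-7) = -12*(-7) = 84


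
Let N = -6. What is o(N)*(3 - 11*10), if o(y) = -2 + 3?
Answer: -107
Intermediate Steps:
o(y) = 1
o(N)*(3 - 11*10) = 1*(3 - 11*10) = 1*(3 - 110) = 1*(-107) = -107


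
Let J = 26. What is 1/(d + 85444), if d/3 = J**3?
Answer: 1/138172 ≈ 7.2374e-6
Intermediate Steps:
d = 52728 (d = 3*26**3 = 3*17576 = 52728)
1/(d + 85444) = 1/(52728 + 85444) = 1/138172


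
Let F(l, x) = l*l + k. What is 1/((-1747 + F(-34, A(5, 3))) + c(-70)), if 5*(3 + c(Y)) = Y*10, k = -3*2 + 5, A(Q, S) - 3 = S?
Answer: -1/735 ≈ -0.0013605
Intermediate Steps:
A(Q, S) = 3 + S
k = -1 (k = -6 + 5 = -1)
F(l, x) = -1 + l**2 (F(l, x) = l*l - 1 = l**2 - 1 = -1 + l**2)
c(Y) = -3 + 2*Y (c(Y) = -3 + (Y*10)/5 = -3 + (10*Y)/5 = -3 + 2*Y)
1/((-1747 + F(-34, A(5, 3))) + c(-70)) = 1/((-1747 + (-1 + (-34)**2)) + (-3 + 2*(-70))) = 1/((-1747 + (-1 + 1156)) + (-3 - 140)) = 1/((-1747 + 1155) - 143) = 1/(-592 - 143) = 1/(-735) = -1/735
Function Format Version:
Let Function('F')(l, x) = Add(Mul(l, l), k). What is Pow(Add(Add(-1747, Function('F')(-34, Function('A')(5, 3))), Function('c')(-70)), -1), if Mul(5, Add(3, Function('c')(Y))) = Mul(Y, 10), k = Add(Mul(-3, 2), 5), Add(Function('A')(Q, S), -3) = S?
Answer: Rational(-1, 735) ≈ -0.0013605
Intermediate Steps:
Function('A')(Q, S) = Add(3, S)
k = -1 (k = Add(-6, 5) = -1)
Function('F')(l, x) = Add(-1, Pow(l, 2)) (Function('F')(l, x) = Add(Mul(l, l), -1) = Add(Pow(l, 2), -1) = Add(-1, Pow(l, 2)))
Function('c')(Y) = Add(-3, Mul(2, Y)) (Function('c')(Y) = Add(-3, Mul(Rational(1, 5), Mul(Y, 10))) = Add(-3, Mul(Rational(1, 5), Mul(10, Y))) = Add(-3, Mul(2, Y)))
Pow(Add(Add(-1747, Function('F')(-34, Function('A')(5, 3))), Function('c')(-70)), -1) = Pow(Add(Add(-1747, Add(-1, Pow(-34, 2))), Add(-3, Mul(2, -70))), -1) = Pow(Add(Add(-1747, Add(-1, 1156)), Add(-3, -140)), -1) = Pow(Add(Add(-1747, 1155), -143), -1) = Pow(Add(-592, -143), -1) = Pow(-735, -1) = Rational(-1, 735)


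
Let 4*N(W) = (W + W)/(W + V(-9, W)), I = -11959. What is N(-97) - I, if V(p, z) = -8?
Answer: 2511487/210 ≈ 11959.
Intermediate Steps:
N(W) = W/(2*(-8 + W)) (N(W) = ((W + W)/(W - 8))/4 = ((2*W)/(-8 + W))/4 = (2*W/(-8 + W))/4 = W/(2*(-8 + W)))
N(-97) - I = (½)*(-97)/(-8 - 97) - 1*(-11959) = (½)*(-97)/(-105) + 11959 = (½)*(-97)*(-1/105) + 11959 = 97/210 + 11959 = 2511487/210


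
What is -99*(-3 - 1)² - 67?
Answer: -1651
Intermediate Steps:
-99*(-3 - 1)² - 67 = -99*(-4)² - 67 = -99*16 - 67 = -1584 - 67 = -1651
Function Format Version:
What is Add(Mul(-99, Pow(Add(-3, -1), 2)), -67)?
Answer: -1651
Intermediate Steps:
Add(Mul(-99, Pow(Add(-3, -1), 2)), -67) = Add(Mul(-99, Pow(-4, 2)), -67) = Add(Mul(-99, 16), -67) = Add(-1584, -67) = -1651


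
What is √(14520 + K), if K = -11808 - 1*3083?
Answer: I*√371 ≈ 19.261*I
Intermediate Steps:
K = -14891 (K = -11808 - 3083 = -14891)
√(14520 + K) = √(14520 - 14891) = √(-371) = I*√371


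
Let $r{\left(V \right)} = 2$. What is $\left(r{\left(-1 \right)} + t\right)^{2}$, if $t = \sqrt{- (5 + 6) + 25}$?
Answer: $\left(2 + \sqrt{14}\right)^{2} \approx 32.967$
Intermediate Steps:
$t = \sqrt{14}$ ($t = \sqrt{\left(-1\right) 11 + 25} = \sqrt{-11 + 25} = \sqrt{14} \approx 3.7417$)
$\left(r{\left(-1 \right)} + t\right)^{2} = \left(2 + \sqrt{14}\right)^{2}$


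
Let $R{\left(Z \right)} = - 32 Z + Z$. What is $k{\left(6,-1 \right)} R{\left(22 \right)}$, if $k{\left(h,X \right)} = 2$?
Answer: $-1364$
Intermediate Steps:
$R{\left(Z \right)} = - 31 Z$
$k{\left(6,-1 \right)} R{\left(22 \right)} = 2 \left(\left(-31\right) 22\right) = 2 \left(-682\right) = -1364$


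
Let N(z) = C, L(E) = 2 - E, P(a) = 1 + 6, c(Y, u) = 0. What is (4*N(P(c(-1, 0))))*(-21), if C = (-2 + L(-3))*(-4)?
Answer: 1008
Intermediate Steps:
P(a) = 7
C = -12 (C = (-2 + (2 - 1*(-3)))*(-4) = (-2 + (2 + 3))*(-4) = (-2 + 5)*(-4) = 3*(-4) = -12)
N(z) = -12
(4*N(P(c(-1, 0))))*(-21) = (4*(-12))*(-21) = -48*(-21) = 1008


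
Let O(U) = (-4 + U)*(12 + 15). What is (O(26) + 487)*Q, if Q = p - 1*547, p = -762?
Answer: -1415029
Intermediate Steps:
Q = -1309 (Q = -762 - 1*547 = -762 - 547 = -1309)
O(U) = -108 + 27*U (O(U) = (-4 + U)*27 = -108 + 27*U)
(O(26) + 487)*Q = ((-108 + 27*26) + 487)*(-1309) = ((-108 + 702) + 487)*(-1309) = (594 + 487)*(-1309) = 1081*(-1309) = -1415029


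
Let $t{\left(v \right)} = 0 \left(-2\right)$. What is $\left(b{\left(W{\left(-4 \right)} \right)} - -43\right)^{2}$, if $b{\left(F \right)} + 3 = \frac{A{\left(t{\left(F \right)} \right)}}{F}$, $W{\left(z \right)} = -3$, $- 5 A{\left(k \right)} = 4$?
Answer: $\frac{364816}{225} \approx 1621.4$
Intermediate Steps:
$t{\left(v \right)} = 0$
$A{\left(k \right)} = - \frac{4}{5}$ ($A{\left(k \right)} = \left(- \frac{1}{5}\right) 4 = - \frac{4}{5}$)
$b{\left(F \right)} = -3 - \frac{4}{5 F}$
$\left(b{\left(W{\left(-4 \right)} \right)} - -43\right)^{2} = \left(\left(-3 - \frac{4}{5 \left(-3\right)}\right) - -43\right)^{2} = \left(\left(-3 - - \frac{4}{15}\right) + 43\right)^{2} = \left(\left(-3 + \frac{4}{15}\right) + 43\right)^{2} = \left(- \frac{41}{15} + 43\right)^{2} = \left(\frac{604}{15}\right)^{2} = \frac{364816}{225}$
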